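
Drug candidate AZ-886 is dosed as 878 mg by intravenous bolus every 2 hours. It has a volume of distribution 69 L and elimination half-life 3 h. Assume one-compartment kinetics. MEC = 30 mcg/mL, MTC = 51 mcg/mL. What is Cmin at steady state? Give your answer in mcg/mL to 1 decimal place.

21.7 mcg/mL

τ/t½ = 2/3 ≈ 0.66667, so fraction remaining f = (1/2)^(2/3) ≈ 0.6300.
Each bolus raises the concentration by D/Vd = 878/69 ≈ 12.725 mcg/mL.
Steady-state trough Cmin,ss = C₀·f/(1−f) ≈ 12.725 × 0.6300/0.3700 ≈ 21.667 mcg/mL.
Trough 21.7 mcg/mL vs MEC 30 mcg/mL: subtherapeutic.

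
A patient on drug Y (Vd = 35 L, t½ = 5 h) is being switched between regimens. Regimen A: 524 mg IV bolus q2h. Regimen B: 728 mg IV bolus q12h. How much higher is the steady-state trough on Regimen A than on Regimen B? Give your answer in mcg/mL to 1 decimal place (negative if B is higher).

Regimen A: f = (1/2)^(2/5) ≈ 0.7579; Cmin,ss = (524/35)·f/(1−f) ≈ 46.868 mcg/mL.
Regimen B: f = (1/2)^(12/5) ≈ 0.1895; Cmin,ss = (728/35)·f/(1−f) ≈ 4.863 mcg/mL.
Difference ≈ 46.868 − 4.863 ≈ 42.005 mcg/mL.

42.0 mcg/mL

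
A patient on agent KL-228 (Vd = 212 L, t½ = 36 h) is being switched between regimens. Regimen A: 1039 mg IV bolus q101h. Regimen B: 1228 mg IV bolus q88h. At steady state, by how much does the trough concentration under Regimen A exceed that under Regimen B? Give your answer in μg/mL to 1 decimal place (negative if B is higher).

Regimen A: f = (1/2)^(101/36) ≈ 0.1430; Cmin,ss = (1039/212)·f/(1−f) ≈ 0.818 μg/mL.
Regimen B: f = (1/2)^(88/36) ≈ 0.1837; Cmin,ss = (1228/212)·f/(1−f) ≈ 1.304 μg/mL.
Difference ≈ 0.818 − 1.304 ≈ -0.486 μg/mL.

-0.5 μg/mL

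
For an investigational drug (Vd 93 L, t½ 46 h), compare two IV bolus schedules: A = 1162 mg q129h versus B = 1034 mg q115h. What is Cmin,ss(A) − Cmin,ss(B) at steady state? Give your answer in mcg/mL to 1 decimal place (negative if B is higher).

-0.3 mcg/mL

Regimen A: f = (1/2)^(129/46) ≈ 0.1432; Cmin,ss = (1162/93)·f/(1−f) ≈ 2.088 mcg/mL.
Regimen B: f = (1/2)^(115/46) ≈ 0.1768; Cmin,ss = (1034/93)·f/(1−f) ≈ 2.388 mcg/mL.
Difference ≈ 2.088 − 2.388 ≈ -0.300 mcg/mL.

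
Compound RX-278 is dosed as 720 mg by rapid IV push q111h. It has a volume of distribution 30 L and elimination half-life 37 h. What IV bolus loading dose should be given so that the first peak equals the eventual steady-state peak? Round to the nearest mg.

823 mg

f = (1/2)^(111/37) ≈ 0.125000; accumulation ratio R = 1/(1−f) ≈ 1.14286.
Loading dose to hit Cmax,ss on first dose: D_load = D_maint·R ≈ 720 × 1.14286 ≈ 822.86 mg.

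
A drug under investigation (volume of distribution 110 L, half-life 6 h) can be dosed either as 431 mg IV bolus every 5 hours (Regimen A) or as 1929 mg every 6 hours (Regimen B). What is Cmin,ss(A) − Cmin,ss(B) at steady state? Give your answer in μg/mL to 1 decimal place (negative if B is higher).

Regimen A: f = (1/2)^(5/6) ≈ 0.5612; Cmin,ss = (431/110)·f/(1−f) ≈ 5.011 μg/mL.
Regimen B: f = (1/2)^(6/6) ≈ 0.5000; Cmin,ss = (1929/110)·f/(1−f) ≈ 17.536 μg/mL.
Difference ≈ 5.011 − 17.536 ≈ -12.525 μg/mL.

-12.5 μg/mL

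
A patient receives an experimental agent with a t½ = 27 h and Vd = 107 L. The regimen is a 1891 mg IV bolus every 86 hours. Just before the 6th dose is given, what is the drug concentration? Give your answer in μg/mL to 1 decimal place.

2.2 μg/mL

f = (1/2)^(τ/t½) = (1/2)^(86/27) ≈ 0.1099.
C₀ = D/Vd = 1891/107 ≈ 17.673 μg/mL.
Before the 6th dose, 5 doses have been given. Superposition: Cmin = C₀·(f + f² + … + f^5).
≈ 17.673 × (0.1099 + 0.0121 + 0.0013 + 0.0001 + 0.0000) ≈ 17.673 × 0.1234 ≈ 2.181 μg/mL.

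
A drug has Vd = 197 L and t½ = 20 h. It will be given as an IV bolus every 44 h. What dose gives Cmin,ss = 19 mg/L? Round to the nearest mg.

τ/t½ = 44/20 ≈ 2.2, so f = (1/2)^(44/20) ≈ 0.217638.
Cmin,ss = (D/Vd)·f/(1−f), so D = Cmin,ss·Vd·(1−f)/f.
D = 19 × 197 × (1−f)/f ≈ 19 × 197 × 3.59479 ≈ 13455.30 mg.

13455 mg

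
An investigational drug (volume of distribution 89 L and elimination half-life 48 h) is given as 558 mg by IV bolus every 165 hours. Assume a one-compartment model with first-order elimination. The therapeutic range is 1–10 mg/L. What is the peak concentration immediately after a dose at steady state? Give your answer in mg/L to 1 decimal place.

k = ln2/t½ = ln2/48 ≈ 0.014441 h⁻¹; fraction remaining f = e^(−kτ) = e^(−0.014441×165) ≈ 0.0923.
At steady state, accumulation factor R = 1/(1 − e^(−kτ)) ≈ 1.1017.
Each bolus raises the concentration by D/Vd = 558/89 ≈ 6.270 mg/L.
Cmax,ss = C₀/(1 − f) ≈ 6.270/0.9077 ≈ 6.908 mg/L.
Peak 6.9 mg/L vs MTC 10 mg/L: below toxic threshold.

6.9 mg/L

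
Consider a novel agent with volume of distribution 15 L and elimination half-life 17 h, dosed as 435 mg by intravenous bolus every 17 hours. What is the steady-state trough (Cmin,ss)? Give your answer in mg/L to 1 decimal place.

τ = 17 h = 1 half-life, so f = (1/2)^1 = 0.5.
Accumulation ratio R = 1/(1 − f) = 1/0.5 = 2/1.
Single-dose peak C₀ = D/Vd = 435/15 = 29 mg/L.
Steady-state peak Cmax,ss = C₀·R = 29 × 2/1 ≈ 58.000 mg/L.
Steady-state trough Cmin,ss = Cmax,ss·f ≈ 58.000 × 0.5 ≈ 29.000 mg/L.

29.0 mg/L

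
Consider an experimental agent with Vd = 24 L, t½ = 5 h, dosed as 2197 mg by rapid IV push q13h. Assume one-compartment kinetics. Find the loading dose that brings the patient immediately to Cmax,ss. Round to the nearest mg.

2631 mg

f = (1/2)^(13/5) ≈ 0.164938; accumulation ratio R = 1/(1−f) ≈ 1.19752.
Loading dose to hit Cmax,ss on first dose: D_load = D_maint·R ≈ 2197 × 1.19752 ≈ 2630.95 mg.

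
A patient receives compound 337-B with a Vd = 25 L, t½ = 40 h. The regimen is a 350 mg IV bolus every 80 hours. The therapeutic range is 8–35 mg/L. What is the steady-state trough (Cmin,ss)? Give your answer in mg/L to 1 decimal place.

4.7 mg/L

τ = 80 h = 2 half-lives, so f = (1/2)^2 = 0.25.
At steady state, R = 1/(1 − 0.25) = 4/3.
Single-dose peak C₀ = D/Vd = 350/25 = 14 mg/L.
Steady-state peak Cmax,ss = C₀·R = 14 × 4/3 ≈ 18.667 mg/L.
Steady-state trough Cmin,ss = Cmax,ss·f ≈ 18.667 × 0.25 ≈ 4.667 mg/L.
Trough 4.7 mg/L vs MEC 8 mg/L: subtherapeutic.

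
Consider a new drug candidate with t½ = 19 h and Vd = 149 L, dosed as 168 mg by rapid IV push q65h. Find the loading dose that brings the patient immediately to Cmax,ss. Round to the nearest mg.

185 mg

f = (1/2)^(65/19) ≈ 0.093360; accumulation ratio R = 1/(1−f) ≈ 1.10297.
Loading dose to hit Cmax,ss on first dose: D_load = D_maint·R ≈ 168 × 1.10297 ≈ 185.30 mg.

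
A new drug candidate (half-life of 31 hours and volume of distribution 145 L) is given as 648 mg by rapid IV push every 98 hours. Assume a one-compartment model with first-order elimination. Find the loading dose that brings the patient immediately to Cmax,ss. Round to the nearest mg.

730 mg

f = (1/2)^(98/31) ≈ 0.111778; accumulation ratio R = 1/(1−f) ≈ 1.12584.
Loading dose to hit Cmax,ss on first dose: D_load = D_maint·R ≈ 648 × 1.12584 ≈ 729.54 mg.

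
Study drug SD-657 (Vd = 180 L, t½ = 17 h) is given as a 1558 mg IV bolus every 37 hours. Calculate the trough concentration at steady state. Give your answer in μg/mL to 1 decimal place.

2.5 μg/mL

k = ln2/t½ = ln2/17 ≈ 0.040773 h⁻¹; fraction remaining f = e^(−kτ) = e^(−0.040773×37) ≈ 0.2212.
Single-dose peak C₀ = D/Vd = 1558/180 ≈ 8.656 μg/mL.
Steady-state trough Cmin,ss = C₀·f/(1−f) ≈ 8.656 × 0.2212/0.7788 ≈ 2.459 μg/mL.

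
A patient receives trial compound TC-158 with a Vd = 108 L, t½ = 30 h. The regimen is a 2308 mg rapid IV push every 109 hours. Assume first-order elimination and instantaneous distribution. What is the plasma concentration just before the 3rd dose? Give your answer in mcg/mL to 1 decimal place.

1.9 mcg/mL

f = (1/2)^(τ/t½) = (1/2)^(109/30) ≈ 0.0806.
C₀ = D/Vd = 2308/108 ≈ 21.370 mcg/mL.
Before the 3rd dose, 2 doses have been given. Superposition: Cmin = C₀·(f + f²).
≈ 21.370 × (0.0806 + 0.0065) ≈ 21.370 × 0.0871 ≈ 1.861 mcg/mL.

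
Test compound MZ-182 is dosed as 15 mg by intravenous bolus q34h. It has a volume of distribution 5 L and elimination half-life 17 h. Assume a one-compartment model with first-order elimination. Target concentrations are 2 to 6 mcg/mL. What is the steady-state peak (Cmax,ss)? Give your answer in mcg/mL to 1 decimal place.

τ = 34 h = 2 half-lives, so f = (1/2)^2 = 0.25.
Accumulation ratio R = 1/(1 − f) = 1/0.75 = 4/3.
Single-dose peak C₀ = D/Vd = 15/5 = 3 mcg/mL.
Steady-state peak Cmax,ss = C₀·R = 3 × 4/3 ≈ 4.000 mcg/mL.
Peak 4.0 mcg/mL vs MTC 6 mcg/mL: below toxic threshold.

4.0 mcg/mL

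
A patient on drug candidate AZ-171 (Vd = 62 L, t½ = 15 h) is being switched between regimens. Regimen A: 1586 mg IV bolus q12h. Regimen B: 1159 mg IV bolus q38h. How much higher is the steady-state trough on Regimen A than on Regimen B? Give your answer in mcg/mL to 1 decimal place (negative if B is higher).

30.6 mcg/mL

Regimen A: f = (1/2)^(12/15) ≈ 0.5743; Cmin,ss = (1586/62)·f/(1−f) ≈ 34.510 mcg/mL.
Regimen B: f = (1/2)^(38/15) ≈ 0.1727; Cmin,ss = (1159/62)·f/(1−f) ≈ 3.902 mcg/mL.
Difference ≈ 34.510 − 3.902 ≈ 30.608 mcg/mL.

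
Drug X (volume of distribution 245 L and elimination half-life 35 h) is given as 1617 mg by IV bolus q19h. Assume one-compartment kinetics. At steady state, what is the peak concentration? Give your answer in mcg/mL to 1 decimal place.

21.0 mcg/mL

τ/t½ = 19/35 ≈ 0.54286, so fraction remaining f = (1/2)^(19/35) ≈ 0.6864.
At steady state, accumulation factor R = 1/(1 − e^(−kτ)) ≈ 3.1888.
Each bolus raises the concentration by D/Vd = 1617/245 ≈ 6.600 mcg/mL.
Steady-state peak Cmax,ss = C₀·R ≈ 6.600 × 3.1888 ≈ 21.046 mcg/mL.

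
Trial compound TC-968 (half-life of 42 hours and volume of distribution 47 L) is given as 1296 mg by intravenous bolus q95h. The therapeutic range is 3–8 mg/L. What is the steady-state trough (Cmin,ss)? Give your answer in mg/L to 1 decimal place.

Over one 95-h interval, 95/42 ≈ 2.2619 half-lives elapse, leaving f ≈ 0.2085 of each dose.
Each bolus raises the concentration by D/Vd = 1296/47 ≈ 27.574 mg/L.
Steady-state trough Cmin,ss = C₀·f/(1−f) ≈ 27.574 × 0.2085/0.7915 ≈ 7.264 mg/L.
Trough 7.3 mg/L vs MEC 3 mg/L: adequate.

7.3 mg/L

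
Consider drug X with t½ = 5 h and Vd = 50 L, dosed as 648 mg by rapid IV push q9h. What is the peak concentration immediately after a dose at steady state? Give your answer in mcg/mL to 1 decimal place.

18.2 mcg/mL

Over one 9-h interval, 9/5 ≈ 1.8 half-lives elapse, leaving f ≈ 0.2872 of each dose.
At steady state, accumulation factor R = 1/(1 − e^(−kτ)) ≈ 1.4029.
Each bolus raises the concentration by D/Vd = 648/50 ≈ 12.960 mcg/mL.
Cmax,ss = C₀/(1 − f) ≈ 12.960/0.7128 ≈ 18.182 mcg/mL.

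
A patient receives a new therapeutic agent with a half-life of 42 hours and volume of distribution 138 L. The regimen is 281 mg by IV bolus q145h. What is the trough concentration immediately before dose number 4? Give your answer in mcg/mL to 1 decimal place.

0.2 mcg/mL

f = (1/2)^(τ/t½) = (1/2)^(145/42) ≈ 0.0914.
C₀ = D/Vd = 281/138 ≈ 2.036 mcg/mL.
Before the 4th dose, 3 doses have been given. Superposition: Cmin = C₀·(f + f² + … + f^3).
≈ 2.036 × (0.0914 + 0.0084 + 0.0008) ≈ 2.036 × 0.1006 ≈ 0.205 mcg/mL.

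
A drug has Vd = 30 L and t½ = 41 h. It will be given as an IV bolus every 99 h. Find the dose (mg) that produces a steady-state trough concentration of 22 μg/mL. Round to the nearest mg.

τ/t½ = 99/41 ≈ 2.4146, so f = (1/2)^(99/41) ≈ 0.187552.
Cmin,ss = (D/Vd)·f/(1−f), so D = Cmin,ss·Vd·(1−f)/f.
D = 22 × 30 × (1−f)/f ≈ 22 × 30 × 4.33185 ≈ 2859.02 mg.

2859 mg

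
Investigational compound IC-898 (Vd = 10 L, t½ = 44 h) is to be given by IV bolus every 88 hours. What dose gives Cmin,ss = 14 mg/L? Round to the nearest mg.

420 mg

τ/t½ = 88/44 ≈ 2, so f = (1/2)^(88/44) ≈ 0.250000.
Cmin,ss = (D/Vd)·f/(1−f), so D = Cmin,ss·Vd·(1−f)/f.
D = 14 × 10 × (1−f)/f ≈ 14 × 10 × 3.00000 ≈ 420.00 mg.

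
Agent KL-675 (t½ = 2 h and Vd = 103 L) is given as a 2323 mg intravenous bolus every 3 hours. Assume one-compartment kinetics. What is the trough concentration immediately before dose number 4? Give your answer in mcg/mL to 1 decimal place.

11.8 mcg/mL

f = (1/2)^(τ/t½) = (1/2)^(3/2) ≈ 0.3536.
C₀ = D/Vd = 2323/103 ≈ 22.553 mcg/mL.
Before the 4th dose, 3 doses have been given. Superposition: Cmin = C₀·(f + f² + … + f^3).
≈ 22.553 × (0.3536 + 0.1250 + 0.0442) ≈ 22.553 × 0.5228 ≈ 11.791 mcg/mL.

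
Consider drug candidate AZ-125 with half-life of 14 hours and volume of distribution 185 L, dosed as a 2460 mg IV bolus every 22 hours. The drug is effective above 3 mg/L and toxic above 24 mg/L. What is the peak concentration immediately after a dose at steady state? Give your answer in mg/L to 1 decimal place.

20.0 mg/L

Over one 22-h interval, 22/14 ≈ 1.5714 half-lives elapse, leaving f ≈ 0.3365 of each dose.
At steady state, accumulation factor R = 1/(1 − e^(−kτ)) ≈ 1.5072.
Single-dose peak C₀ = D/Vd = 2460/185 ≈ 13.297 mg/L.
Steady-state peak Cmax,ss = C₀·R ≈ 13.297 × 1.5072 ≈ 20.041 mg/L.
Peak 20.0 mg/L vs MTC 24 mg/L: below toxic threshold.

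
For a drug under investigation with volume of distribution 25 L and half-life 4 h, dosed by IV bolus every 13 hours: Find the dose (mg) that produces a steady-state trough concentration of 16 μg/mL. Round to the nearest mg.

3405 mg

τ/t½ = 13/4 ≈ 3.25, so f = (1/2)^(13/4) ≈ 0.105112.
Cmin,ss = (D/Vd)·f/(1−f), so D = Cmin,ss·Vd·(1−f)/f.
D = 16 × 25 × (1−f)/f ≈ 16 × 25 × 8.51366 ≈ 3405.46 mg.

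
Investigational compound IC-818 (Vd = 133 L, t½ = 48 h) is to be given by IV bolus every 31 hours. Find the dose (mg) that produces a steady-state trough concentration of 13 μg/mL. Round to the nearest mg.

τ/t½ = 31/48 ≈ 0.64583, so f = (1/2)^(31/48) ≈ 0.639124.
Cmin,ss = (D/Vd)·f/(1−f), so D = Cmin,ss·Vd·(1−f)/f.
D = 13 × 133 × (1−f)/f ≈ 13 × 133 × 0.56464 ≈ 976.26 mg.

976 mg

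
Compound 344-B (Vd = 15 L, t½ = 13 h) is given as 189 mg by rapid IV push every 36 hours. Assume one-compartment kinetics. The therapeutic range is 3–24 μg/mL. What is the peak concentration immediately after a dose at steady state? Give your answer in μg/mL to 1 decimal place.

k = ln2/t½ = ln2/13 ≈ 0.053319 h⁻¹; fraction remaining f = e^(−kτ) = e^(−0.053319×36) ≈ 0.1467.
Accumulation ratio R = 1/(1 − f) ≈ 1/0.8533 ≈ 1.1719.
Single-dose peak C₀ = D/Vd = 189/15 ≈ 12.600 μg/mL.
Steady-state peak Cmax,ss = C₀·R ≈ 12.600 × 1.1719 ≈ 14.766 μg/mL.
Peak 14.8 μg/mL vs MTC 24 μg/mL: below toxic threshold.

14.8 μg/mL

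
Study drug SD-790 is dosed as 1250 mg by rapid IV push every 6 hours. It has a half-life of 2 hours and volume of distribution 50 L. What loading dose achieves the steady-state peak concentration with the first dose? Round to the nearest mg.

1429 mg

f = (1/2)^(6/2) ≈ 0.125000; accumulation ratio R = 1/(1−f) ≈ 1.14286.
Loading dose to hit Cmax,ss on first dose: D_load = D_maint·R ≈ 1250 × 1.14286 ≈ 1428.58 mg.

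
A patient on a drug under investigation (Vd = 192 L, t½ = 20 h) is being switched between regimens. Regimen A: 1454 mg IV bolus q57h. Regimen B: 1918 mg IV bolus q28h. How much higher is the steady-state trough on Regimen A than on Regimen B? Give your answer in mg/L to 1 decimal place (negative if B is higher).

Regimen A: f = (1/2)^(57/20) ≈ 0.1387; Cmin,ss = (1454/192)·f/(1−f) ≈ 1.220 mg/L.
Regimen B: f = (1/2)^(28/20) ≈ 0.3789; Cmin,ss = (1918/192)·f/(1−f) ≈ 6.094 mg/L.
Difference ≈ 1.220 − 6.094 ≈ -4.874 mg/L.

-4.9 mg/L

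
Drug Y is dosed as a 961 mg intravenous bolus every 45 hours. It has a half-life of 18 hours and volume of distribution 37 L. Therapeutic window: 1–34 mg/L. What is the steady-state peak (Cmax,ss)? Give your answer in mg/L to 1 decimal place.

31.6 mg/L

τ/t½ = 45/18 ≈ 2.5, so fraction remaining f = (1/2)^(45/18) ≈ 0.1768.
At steady state, accumulation factor R = 1/(1 − e^(−kτ)) ≈ 1.2148.
Each bolus raises the concentration by D/Vd = 961/37 ≈ 25.973 mg/L.
Steady-state peak Cmax,ss = C₀·R ≈ 25.973 × 1.2148 ≈ 31.552 mg/L.
Peak 31.6 mg/L vs MTC 34 mg/L: below toxic threshold.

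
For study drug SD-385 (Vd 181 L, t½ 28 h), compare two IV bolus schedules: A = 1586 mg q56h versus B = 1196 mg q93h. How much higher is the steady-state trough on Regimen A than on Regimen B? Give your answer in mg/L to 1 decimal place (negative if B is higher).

Regimen A: f = (1/2)^(56/28) ≈ 0.2500; Cmin,ss = (1586/181)·f/(1−f) ≈ 2.921 mg/L.
Regimen B: f = (1/2)^(93/28) ≈ 0.1000; Cmin,ss = (1196/181)·f/(1−f) ≈ 0.734 mg/L.
Difference ≈ 2.921 − 0.734 ≈ 2.187 mg/L.

2.2 mg/L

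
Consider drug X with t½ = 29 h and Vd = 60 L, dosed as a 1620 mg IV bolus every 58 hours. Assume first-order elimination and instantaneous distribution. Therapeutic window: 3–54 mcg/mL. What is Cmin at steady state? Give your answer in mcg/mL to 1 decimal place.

9.0 mcg/mL

The dosing interval is 2 half-lives, so f = 2^(−2) = 0.25.
Accumulation ratio R = 1/(1 − f) = 1/0.75 = 4/3.
Single-dose peak C₀ = D/Vd = 1620/60 = 27 mcg/mL.
Steady-state peak Cmax,ss = C₀·R = 27 × 4/3 ≈ 36.000 mcg/mL.
Steady-state trough Cmin,ss = Cmax,ss·f ≈ 36.000 × 0.25 ≈ 9.000 mcg/mL.
Trough 9.0 mcg/mL vs MEC 3 mcg/mL: adequate.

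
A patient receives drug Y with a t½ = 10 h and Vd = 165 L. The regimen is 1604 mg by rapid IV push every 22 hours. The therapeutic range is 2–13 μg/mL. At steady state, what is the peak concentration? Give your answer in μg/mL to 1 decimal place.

Over one 22-h interval, 22/10 ≈ 2.2 half-lives elapse, leaving f ≈ 0.2176 of each dose.
Accumulation ratio R = 1/(1 − f) ≈ 1/0.7824 ≈ 1.2781.
Each bolus raises the concentration by D/Vd = 1604/165 ≈ 9.721 μg/mL.
Steady-state peak Cmax,ss = C₀·R ≈ 9.721 × 1.2781 ≈ 12.424 μg/mL.
Peak 12.4 μg/mL vs MTC 13 μg/mL: below toxic threshold.

12.4 μg/mL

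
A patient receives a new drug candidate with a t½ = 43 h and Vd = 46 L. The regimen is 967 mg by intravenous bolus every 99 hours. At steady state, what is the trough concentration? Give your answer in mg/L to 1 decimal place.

5.3 mg/L

Over one 99-h interval, 99/43 ≈ 2.3023 half-lives elapse, leaving f ≈ 0.2027 of each dose.
Each bolus raises the concentration by D/Vd = 967/46 ≈ 21.022 mg/L.
Steady-state trough Cmin,ss = C₀·f/(1−f) ≈ 21.022 × 0.2027/0.7973 ≈ 5.344 mg/L.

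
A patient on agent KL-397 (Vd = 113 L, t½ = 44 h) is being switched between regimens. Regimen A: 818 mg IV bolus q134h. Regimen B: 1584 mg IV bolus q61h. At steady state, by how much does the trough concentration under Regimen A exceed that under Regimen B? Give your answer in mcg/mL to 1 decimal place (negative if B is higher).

Regimen A: f = (1/2)^(134/44) ≈ 0.1211; Cmin,ss = (818/113)·f/(1−f) ≈ 0.997 mcg/mL.
Regimen B: f = (1/2)^(61/44) ≈ 0.3825; Cmin,ss = (1584/113)·f/(1−f) ≈ 8.683 mcg/mL.
Difference ≈ 0.997 − 8.683 ≈ -7.686 mcg/mL.

-7.7 mcg/mL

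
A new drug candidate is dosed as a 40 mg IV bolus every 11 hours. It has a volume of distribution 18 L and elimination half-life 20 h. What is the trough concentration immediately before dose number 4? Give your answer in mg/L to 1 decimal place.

f = (1/2)^(τ/t½) = (1/2)^(11/20) ≈ 0.6830.
C₀ = D/Vd = 40/18 ≈ 2.222 mg/L.
Before the 4th dose, 3 doses have been given. Superposition: Cmin = C₀·(f + f² + … + f^3).
≈ 2.222 × (0.6830 + 0.4665 + 0.3186) ≈ 2.222 × 1.4681 ≈ 3.262 mg/L.

3.3 mg/L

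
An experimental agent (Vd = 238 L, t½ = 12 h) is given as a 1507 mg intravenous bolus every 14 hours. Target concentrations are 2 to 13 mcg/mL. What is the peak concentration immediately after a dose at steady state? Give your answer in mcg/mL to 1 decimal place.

11.4 mcg/mL

τ/t½ = 14/12 ≈ 1.1667, so fraction remaining f = (1/2)^(14/12) ≈ 0.4454.
At steady state, accumulation factor R = 1/(1 − e^(−kτ)) ≈ 1.8031.
Each bolus raises the concentration by D/Vd = 1507/238 ≈ 6.332 mcg/mL.
Steady-state peak Cmax,ss = C₀·R ≈ 6.332 × 1.8031 ≈ 11.417 mcg/mL.
Peak 11.4 mcg/mL vs MTC 13 mcg/mL: below toxic threshold.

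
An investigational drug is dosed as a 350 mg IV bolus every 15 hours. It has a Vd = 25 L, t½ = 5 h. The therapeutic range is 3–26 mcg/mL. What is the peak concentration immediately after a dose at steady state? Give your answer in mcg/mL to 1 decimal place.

τ = 15 h = 3 half-lives, so f = (1/2)^3 = 0.125.
Accumulation ratio R = 1/(1 − f) = 1/0.875 = 8/7.
Single-dose peak C₀ = D/Vd = 350/25 = 14 mcg/mL.
Steady-state peak Cmax,ss = C₀·R = 14 × 8/7 ≈ 16.000 mcg/mL.
Peak 16.0 mcg/mL vs MTC 26 mcg/mL: below toxic threshold.

16.0 mcg/mL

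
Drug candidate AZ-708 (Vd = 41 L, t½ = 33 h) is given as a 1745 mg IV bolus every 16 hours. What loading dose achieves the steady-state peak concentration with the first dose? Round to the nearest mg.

6114 mg

f = (1/2)^(16/33) ≈ 0.714572; accumulation ratio R = 1/(1−f) ≈ 3.50351.
Loading dose to hit Cmax,ss on first dose: D_load = D_maint·R ≈ 1745 × 3.50351 ≈ 6113.62 mg.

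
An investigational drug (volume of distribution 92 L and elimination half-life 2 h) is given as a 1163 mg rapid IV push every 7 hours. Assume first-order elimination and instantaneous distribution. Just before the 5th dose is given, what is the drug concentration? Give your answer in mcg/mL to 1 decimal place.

f = (1/2)^(τ/t½) = (1/2)^(7/2) ≈ 0.0884.
C₀ = D/Vd = 1163/92 ≈ 12.641 mcg/mL.
Before the 5th dose, 4 doses have been given. Superposition: Cmin = C₀·(f + f² + … + f^4).
≈ 12.641 × (0.0884 + 0.0078 + 0.0007 + 0.0001) ≈ 12.641 × 0.0970 ≈ 1.226 mcg/mL.

1.2 mcg/mL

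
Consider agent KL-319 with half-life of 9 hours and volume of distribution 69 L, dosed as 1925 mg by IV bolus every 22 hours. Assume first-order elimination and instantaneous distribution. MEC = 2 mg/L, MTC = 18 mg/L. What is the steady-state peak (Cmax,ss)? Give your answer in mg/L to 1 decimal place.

34.2 mg/L

τ/t½ = 22/9 ≈ 2.4444, so fraction remaining f = (1/2)^(22/9) ≈ 0.1837.
Accumulation ratio R = 1/(1 − f) ≈ 1/0.8163 ≈ 1.2250.
Each bolus raises the concentration by D/Vd = 1925/69 ≈ 27.899 mg/L.
Steady-state peak Cmax,ss = C₀·R ≈ 27.899 × 1.2250 ≈ 34.176 mg/L.
Peak 34.2 mg/L vs MTC 18 mg/L: exceeds toxic threshold.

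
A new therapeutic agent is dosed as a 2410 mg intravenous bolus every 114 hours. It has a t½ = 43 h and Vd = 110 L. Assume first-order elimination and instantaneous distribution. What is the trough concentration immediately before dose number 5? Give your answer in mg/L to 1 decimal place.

f = (1/2)^(τ/t½) = (1/2)^(114/43) ≈ 0.1592.
C₀ = D/Vd = 2410/110 ≈ 21.909 mg/L.
Before the 5th dose, 4 doses have been given. Superposition: Cmin = C₀·(f + f² + … + f^4).
≈ 21.909 × (0.1592 + 0.0253 + 0.0040 + 0.0006) ≈ 21.909 × 0.1891 ≈ 4.143 mg/L.

4.1 mg/L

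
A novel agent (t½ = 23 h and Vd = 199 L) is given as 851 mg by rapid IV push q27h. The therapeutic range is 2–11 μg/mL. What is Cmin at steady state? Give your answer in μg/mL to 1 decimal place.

k = ln2/t½ = ln2/23 ≈ 0.030137 h⁻¹; fraction remaining f = e^(−kτ) = e^(−0.030137×27) ≈ 0.4432.
At steady state, accumulation factor R = 1/(1 − e^(−kτ)) ≈ 1.7960.
Single-dose peak C₀ = D/Vd = 851/199 ≈ 4.276 μg/mL.
Cmax,ss = C₀/(1 − f) ≈ 4.276/0.5568 ≈ 7.680 μg/mL.
One interval later, Cmin,ss = Cmax,ss·e^(−kτ) ≈ 7.680 × 0.4432 ≈ 3.404 μg/mL.
Trough 3.4 μg/mL vs MEC 2 μg/mL: adequate.

3.4 μg/mL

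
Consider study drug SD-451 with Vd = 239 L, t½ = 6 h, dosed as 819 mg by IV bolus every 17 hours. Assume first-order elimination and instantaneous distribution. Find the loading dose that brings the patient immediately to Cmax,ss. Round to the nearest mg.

f = (1/2)^(17/6) ≈ 0.140308; accumulation ratio R = 1/(1−f) ≈ 1.16321.
Loading dose to hit Cmax,ss on first dose: D_load = D_maint·R ≈ 819 × 1.16321 ≈ 952.67 mg.

953 mg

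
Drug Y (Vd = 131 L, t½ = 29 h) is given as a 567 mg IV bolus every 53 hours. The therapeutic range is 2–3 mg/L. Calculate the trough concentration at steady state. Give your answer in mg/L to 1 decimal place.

1.7 mg/L

k = ln2/t½ = ln2/29 ≈ 0.023902 h⁻¹; fraction remaining f = e^(−kτ) = e^(−0.023902×53) ≈ 0.2817.
Accumulation ratio R = 1/(1 − f) ≈ 1/0.7183 ≈ 1.3922.
Single-dose peak C₀ = D/Vd = 567/131 ≈ 4.328 mg/L.
Steady-state peak Cmax,ss = C₀·R ≈ 4.328 × 1.3922 ≈ 6.025 mg/L.
Steady-state trough Cmin,ss = Cmax,ss·f ≈ 6.025 × 0.2817 ≈ 1.697 mg/L.
Trough 1.7 mg/L vs MEC 2 mg/L: subtherapeutic.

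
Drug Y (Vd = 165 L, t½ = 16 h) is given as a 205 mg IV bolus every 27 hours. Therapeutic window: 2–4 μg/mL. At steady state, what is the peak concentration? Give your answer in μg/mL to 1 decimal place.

Over one 27-h interval, 27/16 ≈ 1.6875 half-lives elapse, leaving f ≈ 0.3105 of each dose.
Accumulation ratio R = 1/(1 − f) ≈ 1/0.6895 ≈ 1.4503.
Each bolus raises the concentration by D/Vd = 205/165 ≈ 1.242 μg/mL.
Steady-state peak Cmax,ss = C₀·R ≈ 1.242 × 1.4503 ≈ 1.801 μg/mL.
Peak 1.8 μg/mL vs MTC 4 μg/mL: below toxic threshold.

1.8 μg/mL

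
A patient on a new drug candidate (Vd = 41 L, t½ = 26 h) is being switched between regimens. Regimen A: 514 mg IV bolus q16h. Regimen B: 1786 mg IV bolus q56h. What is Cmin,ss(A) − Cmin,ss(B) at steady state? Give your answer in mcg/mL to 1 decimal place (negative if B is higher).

Regimen A: f = (1/2)^(16/26) ≈ 0.6528; Cmin,ss = (514/41)·f/(1−f) ≈ 23.571 mcg/mL.
Regimen B: f = (1/2)^(56/26) ≈ 0.2247; Cmin,ss = (1786/41)·f/(1−f) ≈ 12.625 mcg/mL.
Difference ≈ 23.571 − 12.625 ≈ 10.946 mcg/mL.

10.9 mcg/mL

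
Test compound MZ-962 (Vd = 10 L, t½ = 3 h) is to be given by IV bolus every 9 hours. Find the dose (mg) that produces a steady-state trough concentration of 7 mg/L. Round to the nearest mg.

490 mg

τ/t½ = 9/3 ≈ 3, so f = (1/2)^(9/3) ≈ 0.125000.
Cmin,ss = (D/Vd)·f/(1−f), so D = Cmin,ss·Vd·(1−f)/f.
D = 7 × 10 × (1−f)/f ≈ 7 × 10 × 7.00000 ≈ 490.00 mg.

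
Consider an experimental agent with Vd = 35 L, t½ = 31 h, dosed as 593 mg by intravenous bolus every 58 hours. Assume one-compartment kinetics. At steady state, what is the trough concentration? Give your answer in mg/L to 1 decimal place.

6.4 mg/L

τ/t½ = 58/31 ≈ 1.871, so fraction remaining f = (1/2)^(58/31) ≈ 0.2734.
Single-dose peak C₀ = D/Vd = 593/35 ≈ 16.943 mg/L.
Steady-state trough Cmin,ss = C₀·f/(1−f) ≈ 16.943 × 0.2734/0.7266 ≈ 6.375 mg/L.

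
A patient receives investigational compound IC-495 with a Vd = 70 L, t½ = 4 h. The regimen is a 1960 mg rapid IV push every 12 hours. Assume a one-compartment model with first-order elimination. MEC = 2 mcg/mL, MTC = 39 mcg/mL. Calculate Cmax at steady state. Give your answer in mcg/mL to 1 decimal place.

The dosing interval is 3 half-lives, so f = 2^(−3) = 0.125.
At steady state, R = 1/(1 − 0.125) = 8/7.
Single-dose peak C₀ = D/Vd = 1960/70 = 28 mcg/mL.
Steady-state peak Cmax,ss = C₀·R = 28 × 8/7 ≈ 32.000 mcg/mL.
Peak 32.0 mcg/mL vs MTC 39 mcg/mL: below toxic threshold.

32.0 mcg/mL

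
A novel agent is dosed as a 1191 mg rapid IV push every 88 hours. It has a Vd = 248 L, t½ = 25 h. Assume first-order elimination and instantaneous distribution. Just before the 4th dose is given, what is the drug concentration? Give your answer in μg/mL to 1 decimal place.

0.5 μg/mL

f = (1/2)^(τ/t½) = (1/2)^(88/25) ≈ 0.0872.
C₀ = D/Vd = 1191/248 ≈ 4.802 μg/mL.
Before the 4th dose, 3 doses have been given. Superposition: Cmin = C₀·(f + f² + … + f^3).
≈ 4.802 × (0.0872 + 0.0076 + 0.0007) ≈ 4.802 × 0.0955 ≈ 0.459 μg/mL.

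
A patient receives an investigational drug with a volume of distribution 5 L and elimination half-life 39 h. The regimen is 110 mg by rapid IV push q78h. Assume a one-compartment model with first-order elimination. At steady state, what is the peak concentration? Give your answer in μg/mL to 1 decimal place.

τ = 78 h = 2 half-lives, so f = (1/2)^2 = 0.25.
At steady state, R = 1/(1 − 0.25) = 4/3.
Single-dose peak C₀ = D/Vd = 110/5 = 22 μg/mL.
Steady-state peak Cmax,ss = C₀·R = 22 × 4/3 ≈ 29.333 μg/mL.

29.3 μg/mL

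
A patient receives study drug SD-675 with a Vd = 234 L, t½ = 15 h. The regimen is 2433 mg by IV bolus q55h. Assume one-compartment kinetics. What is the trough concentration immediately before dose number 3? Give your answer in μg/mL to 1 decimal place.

0.9 μg/mL

f = (1/2)^(τ/t½) = (1/2)^(55/15) ≈ 0.0787.
C₀ = D/Vd = 2433/234 ≈ 10.397 μg/mL.
Before the 3rd dose, 2 doses have been given. Superposition: Cmin = C₀·(f + f²).
≈ 10.397 × (0.0787 + 0.0062) ≈ 10.397 × 0.0849 ≈ 0.883 μg/mL.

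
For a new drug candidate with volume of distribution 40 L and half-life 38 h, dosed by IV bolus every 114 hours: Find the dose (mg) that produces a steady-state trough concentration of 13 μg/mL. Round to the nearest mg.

3640 mg

τ/t½ = 114/38 ≈ 3, so f = (1/2)^(114/38) ≈ 0.125000.
Cmin,ss = (D/Vd)·f/(1−f), so D = Cmin,ss·Vd·(1−f)/f.
D = 13 × 40 × (1−f)/f ≈ 13 × 40 × 7.00000 ≈ 3640.00 mg.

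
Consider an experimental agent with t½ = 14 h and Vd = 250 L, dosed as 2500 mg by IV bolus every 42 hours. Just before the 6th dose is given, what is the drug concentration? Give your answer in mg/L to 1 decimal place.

1.4 mg/L

f = (1/2)^(τ/t½) = (1/2)^(42/14) ≈ 0.1250.
C₀ = D/Vd = 2500/250 ≈ 10.000 mg/L.
Before the 6th dose, 5 doses have been given. Superposition: Cmin = C₀·(f + f² + … + f^5).
≈ 10.000 × (0.1250 + 0.0156 + 0.0020 + 0.0002 + 0.0000) ≈ 10.000 × 0.1428 ≈ 1.428 mg/L.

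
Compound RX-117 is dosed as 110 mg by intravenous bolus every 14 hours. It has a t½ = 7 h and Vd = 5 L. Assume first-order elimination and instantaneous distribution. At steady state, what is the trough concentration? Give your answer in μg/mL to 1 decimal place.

7.3 μg/mL

τ = 14 h = 2 half-lives, so f = (1/2)^2 = 0.25.
At steady state, R = 1/(1 − 0.25) = 4/3.
Single-dose peak C₀ = D/Vd = 110/5 = 22 μg/mL.
Steady-state peak Cmax,ss = C₀·R = 22 × 4/3 ≈ 29.333 μg/mL.
Steady-state trough Cmin,ss = Cmax,ss·f ≈ 29.333 × 0.25 ≈ 7.333 μg/mL.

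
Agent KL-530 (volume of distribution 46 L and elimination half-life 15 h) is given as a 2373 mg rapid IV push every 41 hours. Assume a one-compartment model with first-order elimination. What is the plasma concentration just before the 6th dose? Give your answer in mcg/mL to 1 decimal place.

f = (1/2)^(τ/t½) = (1/2)^(41/15) ≈ 0.1504.
C₀ = D/Vd = 2373/46 ≈ 51.587 mcg/mL.
Before the 6th dose, 5 doses have been given. Superposition: Cmin = C₀·(f + f² + … + f^5).
≈ 51.587 × (0.1504 + 0.0226 + 0.0034 + 0.0005 + 0.0001) ≈ 51.587 × 0.1770 ≈ 9.131 mcg/mL.

9.1 mcg/mL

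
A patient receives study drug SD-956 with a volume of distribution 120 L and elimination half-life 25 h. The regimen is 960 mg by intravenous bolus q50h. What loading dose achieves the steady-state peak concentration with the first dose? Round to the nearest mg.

1280 mg

f = (1/2)^(50/25) ≈ 0.250000; accumulation ratio R = 1/(1−f) ≈ 1.33333.
Loading dose to hit Cmax,ss on first dose: D_load = D_maint·R ≈ 960 × 1.33333 ≈ 1280.00 mg.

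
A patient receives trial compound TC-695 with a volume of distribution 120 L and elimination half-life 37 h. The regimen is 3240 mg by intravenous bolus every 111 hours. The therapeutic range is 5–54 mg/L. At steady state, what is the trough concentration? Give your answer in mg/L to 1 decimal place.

3.9 mg/L

τ = 111 h = 3 half-lives, so f = (1/2)^3 = 0.125.
At steady state, R = 1/(1 − 0.125) = 8/7.
Single-dose peak C₀ = D/Vd = 3240/120 = 27 mg/L.
Steady-state peak Cmax,ss = C₀·R = 27 × 8/7 ≈ 30.857 mg/L.
Steady-state trough Cmin,ss = Cmax,ss·f ≈ 30.857 × 0.125 ≈ 3.857 mg/L.
Trough 3.9 mg/L vs MEC 5 mg/L: subtherapeutic.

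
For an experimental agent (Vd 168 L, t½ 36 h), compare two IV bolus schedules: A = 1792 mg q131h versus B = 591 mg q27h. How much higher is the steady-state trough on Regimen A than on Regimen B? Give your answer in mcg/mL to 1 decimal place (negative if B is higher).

Regimen A: f = (1/2)^(131/36) ≈ 0.0803; Cmin,ss = (1792/168)·f/(1−f) ≈ 0.931 mcg/mL.
Regimen B: f = (1/2)^(27/36) ≈ 0.5946; Cmin,ss = (591/168)·f/(1−f) ≈ 5.160 mcg/mL.
Difference ≈ 0.931 − 5.160 ≈ -4.229 mcg/mL.

-4.2 mcg/mL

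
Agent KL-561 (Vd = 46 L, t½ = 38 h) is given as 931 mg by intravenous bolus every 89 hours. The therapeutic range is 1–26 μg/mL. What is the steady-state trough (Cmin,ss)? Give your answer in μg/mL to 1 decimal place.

5.0 μg/mL

k = ln2/t½ = ln2/38 ≈ 0.018241 h⁻¹; fraction remaining f = e^(−kτ) = e^(−0.018241×89) ≈ 0.1972.
At steady state, accumulation factor R = 1/(1 − e^(−kτ)) ≈ 1.2456.
Each bolus raises the concentration by D/Vd = 931/46 ≈ 20.239 μg/mL.
Cmax,ss = C₀/(1 − f) ≈ 20.239/0.8028 ≈ 25.211 μg/mL.
Steady-state trough Cmin,ss = Cmax,ss·f ≈ 25.211 × 0.1972 ≈ 4.972 μg/mL.
Trough 5.0 μg/mL vs MEC 1 μg/mL: adequate.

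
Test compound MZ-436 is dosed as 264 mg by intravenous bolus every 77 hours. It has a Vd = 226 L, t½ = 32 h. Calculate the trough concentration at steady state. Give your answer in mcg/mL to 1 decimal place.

0.3 mcg/mL

τ/t½ = 77/32 ≈ 2.4062, so fraction remaining f = (1/2)^(77/32) ≈ 0.1886.
At steady state, accumulation factor R = 1/(1 − e^(−kτ)) ≈ 1.2324.
Each bolus raises the concentration by D/Vd = 264/226 ≈ 1.168 mcg/mL.
Steady-state peak Cmax,ss = C₀·R ≈ 1.168 × 1.2324 ≈ 1.439 mcg/mL.
Steady-state trough Cmin,ss = Cmax,ss·f ≈ 1.439 × 0.1886 ≈ 0.271 mcg/mL.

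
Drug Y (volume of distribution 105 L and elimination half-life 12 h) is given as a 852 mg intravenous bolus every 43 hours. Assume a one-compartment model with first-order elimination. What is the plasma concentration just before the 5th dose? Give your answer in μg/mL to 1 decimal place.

0.7 μg/mL

f = (1/2)^(τ/t½) = (1/2)^(43/12) ≈ 0.0834.
C₀ = D/Vd = 852/105 ≈ 8.114 μg/mL.
Before the 5th dose, 4 doses have been given. Superposition: Cmin = C₀·(f + f² + … + f^4).
≈ 8.114 × (0.0834 + 0.0070 + 0.0006 + 0.0000) ≈ 8.114 × 0.0910 ≈ 0.738 μg/mL.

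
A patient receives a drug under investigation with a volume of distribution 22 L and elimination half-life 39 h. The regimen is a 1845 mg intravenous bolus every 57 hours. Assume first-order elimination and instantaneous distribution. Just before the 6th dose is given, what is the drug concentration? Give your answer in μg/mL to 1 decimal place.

47.5 μg/mL

f = (1/2)^(τ/t½) = (1/2)^(57/39) ≈ 0.3631.
C₀ = D/Vd = 1845/22 ≈ 83.864 μg/mL.
Before the 6th dose, 5 doses have been given. Superposition: Cmin = C₀·(f + f² + … + f^5).
≈ 83.864 × (0.3631 + 0.1318 + 0.0479 + 0.0174 + 0.0063) ≈ 83.864 × 0.5665 ≈ 47.509 μg/mL.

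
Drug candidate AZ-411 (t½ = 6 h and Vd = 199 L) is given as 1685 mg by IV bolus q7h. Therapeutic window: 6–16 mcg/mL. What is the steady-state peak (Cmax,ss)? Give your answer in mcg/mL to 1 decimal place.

15.3 mcg/mL

k = ln2/t½ = ln2/6 ≈ 0.115525 h⁻¹; fraction remaining f = e^(−kτ) = e^(−0.115525×7) ≈ 0.4454.
Accumulation ratio R = 1/(1 − f) ≈ 1/0.5546 ≈ 1.8031.
Each bolus raises the concentration by D/Vd = 1685/199 ≈ 8.467 mcg/mL.
Steady-state peak Cmax,ss = C₀·R ≈ 8.467 × 1.8031 ≈ 15.267 mcg/mL.
Peak 15.3 mcg/mL vs MTC 16 mcg/mL: below toxic threshold.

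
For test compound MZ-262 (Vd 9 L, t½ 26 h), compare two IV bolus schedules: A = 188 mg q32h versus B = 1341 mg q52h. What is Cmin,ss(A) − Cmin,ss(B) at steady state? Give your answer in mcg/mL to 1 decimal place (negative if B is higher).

-34.2 mcg/mL

Regimen A: f = (1/2)^(32/26) ≈ 0.4261; Cmin,ss = (188/9)·f/(1−f) ≈ 15.509 mcg/mL.
Regimen B: f = (1/2)^(52/26) ≈ 0.2500; Cmin,ss = (1341/9)·f/(1−f) ≈ 49.667 mcg/mL.
Difference ≈ 15.509 − 49.667 ≈ -34.158 mcg/mL.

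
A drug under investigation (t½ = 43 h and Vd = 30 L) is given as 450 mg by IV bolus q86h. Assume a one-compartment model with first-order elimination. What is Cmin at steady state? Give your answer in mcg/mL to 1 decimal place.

5.0 mcg/mL

The dosing interval is 2 half-lives, so f = 2^(−2) = 0.25.
At steady state, R = 1/(1 − 0.25) = 4/3.
Single-dose peak C₀ = D/Vd = 450/30 = 15 mcg/mL.
Steady-state peak Cmax,ss = C₀·R = 15 × 4/3 ≈ 20.000 mcg/mL.
Steady-state trough Cmin,ss = Cmax,ss·f ≈ 20.000 × 0.25 ≈ 5.000 mcg/mL.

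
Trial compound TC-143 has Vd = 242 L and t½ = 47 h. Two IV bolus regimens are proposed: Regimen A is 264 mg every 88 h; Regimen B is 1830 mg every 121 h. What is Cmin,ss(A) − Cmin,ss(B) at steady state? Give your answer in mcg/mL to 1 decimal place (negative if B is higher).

Regimen A: f = (1/2)^(88/47) ≈ 0.2731; Cmin,ss = (264/242)·f/(1−f) ≈ 0.410 mcg/mL.
Regimen B: f = (1/2)^(121/47) ≈ 0.1679; Cmin,ss = (1830/242)·f/(1−f) ≈ 1.526 mcg/mL.
Difference ≈ 0.410 − 1.526 ≈ -1.116 mcg/mL.

-1.1 mcg/mL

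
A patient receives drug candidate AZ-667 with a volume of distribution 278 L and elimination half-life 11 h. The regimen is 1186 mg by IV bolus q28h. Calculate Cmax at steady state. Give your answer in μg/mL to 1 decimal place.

k = ln2/t½ = ln2/11 ≈ 0.063013 h⁻¹; fraction remaining f = e^(−kτ) = e^(−0.063013×28) ≈ 0.1713.
At steady state, accumulation factor R = 1/(1 − e^(−kτ)) ≈ 1.2067.
Single-dose peak C₀ = D/Vd = 1186/278 ≈ 4.266 μg/mL.
Cmax,ss = C₀/(1 − f) ≈ 4.266/0.8287 ≈ 5.148 μg/mL.

5.1 μg/mL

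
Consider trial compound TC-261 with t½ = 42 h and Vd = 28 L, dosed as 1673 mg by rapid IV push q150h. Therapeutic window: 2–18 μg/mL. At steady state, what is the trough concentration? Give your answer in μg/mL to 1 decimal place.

5.5 μg/mL

k = ln2/t½ = ln2/42 ≈ 0.016504 h⁻¹; fraction remaining f = e^(−kτ) = e^(−0.016504×150) ≈ 0.0841.
Accumulation ratio R = 1/(1 − f) ≈ 1/0.9159 ≈ 1.0918.
Each bolus raises the concentration by D/Vd = 1673/28 ≈ 59.750 μg/mL.
Cmax,ss = C₀/(1 − f) ≈ 59.750/0.9159 ≈ 65.236 μg/mL.
One interval later, Cmin,ss = Cmax,ss·e^(−kτ) ≈ 65.236 × 0.0841 ≈ 5.486 μg/mL.
Trough 5.5 μg/mL vs MEC 2 μg/mL: adequate.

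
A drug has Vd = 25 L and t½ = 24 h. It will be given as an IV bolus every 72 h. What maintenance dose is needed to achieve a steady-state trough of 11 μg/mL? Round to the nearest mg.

τ/t½ = 72/24 ≈ 3, so f = (1/2)^(72/24) ≈ 0.125000.
Cmin,ss = (D/Vd)·f/(1−f), so D = Cmin,ss·Vd·(1−f)/f.
D = 11 × 25 × (1−f)/f ≈ 11 × 25 × 7.00000 ≈ 1925.00 mg.

1925 mg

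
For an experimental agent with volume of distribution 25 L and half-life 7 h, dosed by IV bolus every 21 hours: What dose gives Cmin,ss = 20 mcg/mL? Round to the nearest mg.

τ/t½ = 21/7 ≈ 3, so f = (1/2)^(21/7) ≈ 0.125000.
Cmin,ss = (D/Vd)·f/(1−f), so D = Cmin,ss·Vd·(1−f)/f.
D = 20 × 25 × (1−f)/f ≈ 20 × 25 × 7.00000 ≈ 3500.00 mg.

3500 mg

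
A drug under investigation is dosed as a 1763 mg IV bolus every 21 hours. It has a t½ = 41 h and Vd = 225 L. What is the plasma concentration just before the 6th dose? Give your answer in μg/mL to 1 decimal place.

f = (1/2)^(τ/t½) = (1/2)^(21/41) ≈ 0.7012.
C₀ = D/Vd = 1763/225 ≈ 7.836 μg/mL.
Before the 6th dose, 5 doses have been given. Superposition: Cmin = C₀·(f + f² + … + f^5).
≈ 7.836 × (0.7012 + 0.4917 + 0.3448 + 0.2418 + 0.1695) ≈ 7.836 × 1.9490 ≈ 15.272 μg/mL.

15.3 μg/mL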